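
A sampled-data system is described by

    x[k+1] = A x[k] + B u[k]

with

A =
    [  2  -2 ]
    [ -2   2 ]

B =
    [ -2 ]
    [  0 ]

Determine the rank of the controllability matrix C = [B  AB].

2

AB = [[-4], [4]]
Controllability matrix C = [B  AB] = [[-2, -4], [0, 4]]
det(C) = (-2)·4 - (-4)·0 = -8 - 0 = -8 ≠ 0, so rank(C) = 2.
rank(C) = 2 = n, so the pair (A, B) is completely controllable.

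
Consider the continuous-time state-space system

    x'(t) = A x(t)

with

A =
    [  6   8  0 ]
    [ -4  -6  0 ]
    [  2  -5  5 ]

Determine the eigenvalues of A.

det(sI - A) = s^3 - (tr A)s^2 + (M11 + M22 + M33)s - det A, where Mii is the 2×2 principal minor of A obtained by deleting row i and column i.
tr A = 6 + (-6) + 5 = 5; M11 = (-6)·5 - 0·(-5) = -30 - 0 = -30; M22 = 6·5 - 0·2 = 30 - 0 = 30; M33 = 6·(-6) - 8·(-4) = -36 - (-32) = -4; sum of minors = -4.
det A = 6·((-6)·5 - 0·(-5)) - 8·((-4)·5 - 0·2) + 0·((-4)·(-5) - (-6)·2) = 6·(-30) - 8·(-20) + 0·32 = -20.
So p(s) = det(sI - A) = s^3 - 5s^2 - 4s + 20.
Rational-root test: any integer root divides 20. Testing small divisors, s = -2 works: p(-2) = -8 + (-20) + 8 + 20 = 0, so (s + 2) is a factor.
Dividing, p(s) = (s + 2)(s^2 - 7s + 10).
Factor s^2 - 7s + 10: two numbers with sum 7 and product 10 are 5 and 2, so s^2 - 7s + 10 = (s - 5)(s - 2).
Hence p(s) = (s - 5) (s - 2) (s + 2), with roots -2, 2, 5.
At least one eigenvalue has non-negative real part, so the system is not asymptotically stable.

-2, 2, 5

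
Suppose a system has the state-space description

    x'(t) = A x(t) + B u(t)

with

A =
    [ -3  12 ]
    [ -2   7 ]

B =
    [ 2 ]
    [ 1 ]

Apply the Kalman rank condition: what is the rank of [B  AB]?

AB = [[6], [3]]
Controllability matrix C = [B  AB] = [[2, 6], [1, 3]]
Every column of C is a scalar multiple of column 1 = [2, 1] (multipliers 1, 3), so the columns span a one-dimensional space.
C ≠ 0, hence rank(C) = 1.
rank(C) = 1 < n = 2, so the pair (A, B) is not completely controllable.

1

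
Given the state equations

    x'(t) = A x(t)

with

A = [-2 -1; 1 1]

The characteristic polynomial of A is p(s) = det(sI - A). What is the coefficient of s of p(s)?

For a 2×2 matrix, det(sI - A) = s^2 - (tr A)s + det A.
tr A = -1, det A = -1.
So p(s) = s^2 + s - 1.
The coefficient of s is 1.

1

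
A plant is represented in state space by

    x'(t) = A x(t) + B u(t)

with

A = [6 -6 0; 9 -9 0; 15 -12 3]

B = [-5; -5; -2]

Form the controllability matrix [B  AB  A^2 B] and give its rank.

2

AB = [[0], [0], [-21]]
A^2B = [[0], [0], [-63]]
Controllability matrix C = [B  AB  A^2B] = [[-5, 0, 0], [-5, 0, 0], [-2, -21, -63]]
The rows r1, r2, r3 of C are linearly dependent: -r1 + r2 = 0 (check each entry), so rank(C) ≤ 2.
The 2×2 minor from rows 1, 3, columns 1, 2 is (-5)·(-21) - 0·(-2) = 105 - 0 = 105 ≠ 0, so rank(C) = 2.
rank(C) = 2 < n = 3, so the pair (A, B) is not completely controllable.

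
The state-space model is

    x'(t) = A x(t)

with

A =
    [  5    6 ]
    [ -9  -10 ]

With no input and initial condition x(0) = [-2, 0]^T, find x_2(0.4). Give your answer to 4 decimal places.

2.8105

det(sI - A) = s^2 - (tr A)s + det A, with tr A = 5 + (-10) = -5 and det A = 5·(-10) - 6·(-9) = -50 - (-54) = 4.
So p(s) = det(sI - A) = s^2 + 5s + 4.
Factor s^2 + 5s + 4: two numbers with sum -5 and product 4 are -1 and -4, so s^2 + 5s + 4 = (s + 1)(s + 4).
Hence p(s) = (s + 1) (s + 4), with roots -4, -1.
The eigenvalues -4, -1 are distinct and real, so A is diagonalisable and x(t) = e^{At} x(0) = V diag(e^{λ_i t}) V^{-1} x(0), where the columns of V are the eigenvectors.
λ = -4: A - (-4)I = [[9, 6], [-9, -6]]. Row 1 gives 9·v1 + 6·v2 = 0, so take v_1 = [-2, 3]^T.
λ = -1: A - (-1)I = [[6, 6], [-9, -9]]. Row 1 gives 6·v1 + 6·v2 = 0, so take v_2 = [-1, 1]^T.
V = [v_1 v_2] = [[-2, -1], [3, 1]] has det V = 1, so V^{-1} = adj(V)/det V = [[1, 1], [-3, -2]].
Modal coordinates z(0) = V^{-1} x(0): 1·(-2) + 1·0 = -2; (-3)·(-2) + (-2)·0 = 6; so z(0) = [-2, 6]^T.
x_2(t) = Σ_i (v_i)_2 · z_i(0) · e^{λ_i t} (row 2 of V times the modal terms).
x_2(0.4) = 3·(-2)·e^{-4·0.4} + 1·6·e^{-1·0.4} = (-6)·0.201897 + 6·0.670320 = 2.8105.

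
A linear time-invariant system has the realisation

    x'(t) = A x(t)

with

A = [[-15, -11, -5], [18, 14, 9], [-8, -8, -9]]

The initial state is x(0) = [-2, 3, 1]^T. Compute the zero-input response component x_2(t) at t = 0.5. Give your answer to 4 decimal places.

4.6468

det(sI - A) = s^3 - (tr A)s^2 + (M11 + M22 + M33)s - det A, where Mii is the 2×2 principal minor of A obtained by deleting row i and column i.
tr A = (-15) + 14 + (-9) = -10; M11 = 14·(-9) - 9·(-8) = -126 - (-72) = -54; M22 = (-15)·(-9) - (-5)·(-8) = 135 - 40 = 95; M33 = (-15)·14 - (-11)·18 = -210 - (-198) = -12; sum of minors = 29.
det A = (-15)·(14·(-9) - 9·(-8)) - (-11)·(18·(-9) - 9·(-8)) + (-5)·(18·(-8) - 14·(-8)) = (-15)·(-54) - (-11)·(-90) + (-5)·(-32) = -20.
So p(s) = det(sI - A) = s^3 + 10s^2 + 29s + 20.
Rational-root test: any integer root divides 20. Testing small divisors, s = -1 works: p(-1) = -1 + 10 + (-29) + 20 = 0, so (s + 1) is a factor.
Dividing, p(s) = (s + 1)(s^2 + 9s + 20).
Factor s^2 + 9s + 20: two numbers with sum -9 and product 20 are -4 and -5, so s^2 + 9s + 20 = (s + 4)(s + 5).
Hence p(s) = (s + 1) (s + 4) (s + 5), with roots -5, -4, -1.
The eigenvalues -5, -4, -1 are distinct and real, so A is diagonalisable and x(t) = e^{At} x(0) = V diag(e^{λ_i t}) V^{-1} x(0), where the columns of V are the eigenvectors.
λ = -5: A - (-5)I = [[-10, -11, -5], [18, 19, 9], [-8, -8, -4]]. v must be orthogonal to every row; (row 1) × (row 2) = [-4, 0, 8], so take v_1 = [1, 0, -2]^T.
λ = -4: A - (-4)I = [[-11, -11, -5], [18, 18, 9], [-8, -8, -5]]. v must be orthogonal to every row; (row 1) × (row 2) = [-9, 9, 0], so take v_2 = [1, -1, 0]^T.
λ = -1: A - (-1)I = [[-14, -11, -5], [18, 15, 9], [-8, -8, -8]]. v must be orthogonal to every row; (row 1) × (row 2) = [-24, 36, -12], so take v_3 = [-2, 3, -1]^T.
V = [v_1 v_2 v_3] = [[1, 1, -2], [0, -1, 3], [-2, 0, -1]] has det V = -1, so V^{-1} = adj(V)/det V = [[-1, -1, -1], [6, 5, 3], [2, 2, 1]].
Modal coordinates z(0) = V^{-1} x(0): (-1)·(-2) + (-1)·3 + (-1)·1 = -2; 6·(-2) + 5·3 + 3·1 = 6; 2·(-2) + 2·3 + 1·1 = 3; so z(0) = [-2, 6, 3]^T.
x_2(t) = Σ_i (v_i)_2 · z_i(0) · e^{λ_i t} (row 2 of V times the modal terms).
x_2(0.5) = 0·(-2)·e^{-5·0.5} + (-1)·6·e^{-4·0.5} + 3·3·e^{-1·0.5} = 0·0.082085 + (-6)·0.135335 + 9·0.606531 = 4.6468.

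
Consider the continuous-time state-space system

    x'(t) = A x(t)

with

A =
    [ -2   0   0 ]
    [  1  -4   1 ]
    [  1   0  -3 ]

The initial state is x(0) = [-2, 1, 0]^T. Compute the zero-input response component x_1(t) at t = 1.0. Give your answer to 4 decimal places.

-0.2707

det(sI - A) = s^3 - (tr A)s^2 + (M11 + M22 + M33)s - det A, where Mii is the 2×2 principal minor of A obtained by deleting row i and column i.
tr A = (-2) + (-4) + (-3) = -9; M11 = (-4)·(-3) - 1·0 = 12 - 0 = 12; M22 = (-2)·(-3) - 0·1 = 6 - 0 = 6; M33 = (-2)·(-4) - 0·1 = 8 - 0 = 8; sum of minors = 26.
det A = (-2)·((-4)·(-3) - 1·0) - 0·(1·(-3) - 1·1) + 0·(1·0 - (-4)·1) = (-2)·12 - 0·(-4) + 0·4 = -24.
So p(s) = det(sI - A) = s^3 + 9s^2 + 26s + 24.
Rational-root test: any integer root divides 24. Testing small divisors, s = -2 works: p(-2) = -8 + 36 + (-52) + 24 = 0, so (s + 2) is a factor.
Dividing, p(s) = (s + 2)(s^2 + 7s + 12).
Factor s^2 + 7s + 12: two numbers with sum -7 and product 12 are -3 and -4, so s^2 + 7s + 12 = (s + 3)(s + 4).
Hence p(s) = (s + 2) (s + 3) (s + 4), with roots -4, -3, -2.
The eigenvalues -4, -3, -2 are distinct and real, so A is diagonalisable and x(t) = e^{At} x(0) = V diag(e^{λ_i t}) V^{-1} x(0), where the columns of V are the eigenvectors.
λ = -4: A - (-4)I = [[2, 0, 0], [1, 0, 1], [1, 0, 1]]. v must be orthogonal to every row; (row 1) × (row 2) = [0, -2, 0], so take v_1 = [0, -1, 0]^T.
λ = -3: A - (-3)I = [[1, 0, 0], [1, -1, 1], [1, 0, 0]]. v must be orthogonal to every row; (row 1) × (row 2) = [0, -1, -1], so take v_2 = [0, 1, 1]^T.
λ = -2: A - (-2)I = [[0, 0, 0], [1, -2, 1], [1, 0, -1]]. v must be orthogonal to every row; (row 2) × (row 3) = [2, 2, 2], so take v_3 = [1, 1, 1]^T.
V = [v_1 v_2 v_3] = [[0, 0, 1], [-1, 1, 1], [0, 1, 1]] has det V = -1, so V^{-1} = adj(V)/det V = [[0, -1, 1], [-1, 0, 1], [1, 0, 0]].
Modal coordinates z(0) = V^{-1} x(0): 0·(-2) + (-1)·1 + 1·0 = -1; (-1)·(-2) + 0·1 + 1·0 = 2; 1·(-2) + 0·1 + 0·0 = -2; so z(0) = [-1, 2, -2]^T.
x_1(t) = Σ_i (v_i)_1 · z_i(0) · e^{λ_i t} (row 1 of V times the modal terms).
x_1(1.0) = 0·(-1)·e^{-4·1.0} + 0·2·e^{-3·1.0} + 1·(-2)·e^{-2·1.0} = 0·0.018316 + 0·0.049787 + (-2)·0.135335 = -0.2707.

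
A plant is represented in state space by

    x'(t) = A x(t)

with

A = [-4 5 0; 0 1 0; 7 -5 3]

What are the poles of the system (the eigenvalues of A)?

-4, 1, 3

det(sI - A) = s^3 - (tr A)s^2 + (M11 + M22 + M33)s - det A, where Mii is the 2×2 principal minor of A obtained by deleting row i and column i.
tr A = (-4) + 1 + 3 = 0; M11 = 1·3 - 0·(-5) = 3 - 0 = 3; M22 = (-4)·3 - 0·7 = -12 - 0 = -12; M33 = (-4)·1 - 5·0 = -4 - 0 = -4; sum of minors = -13.
det A = (-4)·(1·3 - 0·(-5)) - 5·(0·3 - 0·7) + 0·(0·(-5) - 1·7) = (-4)·3 - 5·0 + 0·(-7) = -12.
So p(s) = det(sI - A) = s^3 - 13s + 12.
Rational-root test: any integer root divides 12. Testing small divisors, s = 1 works: p(1) = 1 + 0 + (-13) + 12 = 0, so (s - 1) is a factor.
Dividing, p(s) = (s - 1)(s^2 + s - 12).
Factor s^2 + s - 12: two numbers with sum -1 and product -12 are 3 and -4, so s^2 + s - 12 = (s - 3)(s + 4).
Hence p(s) = (s - 3) (s - 1) (s + 4), with roots -4, 1, 3.
At least one eigenvalue has non-negative real part, so the system is not asymptotically stable.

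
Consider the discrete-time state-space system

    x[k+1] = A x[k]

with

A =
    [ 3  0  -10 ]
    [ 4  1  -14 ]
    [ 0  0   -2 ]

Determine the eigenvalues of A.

-2, 1, 3

det(zI - A) = z^3 - (tr A)z^2 + (M11 + M22 + M33)z - det A, where Mii is the 2×2 principal minor of A obtained by deleting row i and column i.
tr A = 3 + 1 + (-2) = 2; M11 = 1·(-2) - (-14)·0 = -2 - 0 = -2; M22 = 3·(-2) - (-10)·0 = -6 - 0 = -6; M33 = 3·1 - 0·4 = 3 - 0 = 3; sum of minors = -5.
det A = 3·(1·(-2) - (-14)·0) - 0·(4·(-2) - (-14)·0) + (-10)·(4·0 - 1·0) = 3·(-2) - 0·(-8) + (-10)·0 = -6.
So p(z) = det(zI - A) = z^3 - 2z^2 - 5z + 6.
Rational-root test: any integer root divides 6. Testing small divisors, z = 1 works: p(1) = 1 + (-2) + (-5) + 6 = 0, so (z - 1) is a factor.
Dividing, p(z) = (z - 1)(z^2 - z - 6).
Factor z^2 - z - 6: two numbers with sum 1 and product -6 are 3 and -2, so z^2 - z - 6 = (z - 3)(z + 2).
Hence p(z) = (z - 3) (z - 1) (z + 2), with roots -2, 1, 3.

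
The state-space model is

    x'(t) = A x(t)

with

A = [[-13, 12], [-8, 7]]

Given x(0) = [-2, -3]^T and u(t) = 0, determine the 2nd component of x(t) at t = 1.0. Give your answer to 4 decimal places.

det(sI - A) = s^2 - (tr A)s + det A, with tr A = (-13) + 7 = -6 and det A = (-13)·7 - 12·(-8) = -91 - (-96) = 5.
So p(s) = det(sI - A) = s^2 + 6s + 5.
Factor s^2 + 6s + 5: two numbers with sum -6 and product 5 are -1 and -5, so s^2 + 6s + 5 = (s + 1)(s + 5).
Hence p(s) = (s + 1) (s + 5), with roots -5, -1.
The eigenvalues -5, -1 are distinct and real, so A is diagonalisable and x(t) = e^{At} x(0) = V diag(e^{λ_i t}) V^{-1} x(0), where the columns of V are the eigenvectors.
λ = -5: A - (-5)I = [[-8, 12], [-8, 12]]. Row 1 gives (-8)·v1 + 12·v2 = 0, so take v_1 = [3, 2]^T.
λ = -1: A - (-1)I = [[-12, 12], [-8, 8]]. Row 1 gives (-12)·v1 + 12·v2 = 0, so take v_2 = [-1, -1]^T.
V = [v_1 v_2] = [[3, -1], [2, -1]] has det V = -1, so V^{-1} = adj(V)/det V = [[1, -1], [2, -3]].
Modal coordinates z(0) = V^{-1} x(0): 1·(-2) + (-1)·(-3) = 1; 2·(-2) + (-3)·(-3) = 5; so z(0) = [1, 5]^T.
x_2(t) = Σ_i (v_i)_2 · z_i(0) · e^{λ_i t} (row 2 of V times the modal terms).
x_2(1.0) = 2·1·e^{-5·1.0} + (-1)·5·e^{-1·1.0} = 2·0.006738 + (-5)·0.367879 = -1.8259.

-1.8259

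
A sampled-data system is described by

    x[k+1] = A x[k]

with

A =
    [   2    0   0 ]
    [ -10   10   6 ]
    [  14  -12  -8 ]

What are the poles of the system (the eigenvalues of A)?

det(zI - A) = z^3 - (tr A)z^2 + (M11 + M22 + M33)z - det A, where Mii is the 2×2 principal minor of A obtained by deleting row i and column i.
tr A = 2 + 10 + (-8) = 4; M11 = 10·(-8) - 6·(-12) = -80 - (-72) = -8; M22 = 2·(-8) - 0·14 = -16 - 0 = -16; M33 = 2·10 - 0·(-10) = 20 - 0 = 20; sum of minors = -4.
det A = 2·(10·(-8) - 6·(-12)) - 0·((-10)·(-8) - 6·14) + 0·((-10)·(-12) - 10·14) = 2·(-8) - 0·(-4) + 0·(-20) = -16.
So p(z) = det(zI - A) = z^3 - 4z^2 - 4z + 16.
Rational-root test: any integer root divides 16. Testing small divisors, z = -2 works: p(-2) = -8 + (-16) + 8 + 16 = 0, so (z + 2) is a factor.
Dividing, p(z) = (z + 2)(z^2 - 6z + 8).
Factor z^2 - 6z + 8: two numbers with sum 6 and product 8 are 4 and 2, so z^2 - 6z + 8 = (z - 4)(z - 2).
Hence p(z) = (z - 4) (z - 2) (z + 2), with roots -2, 2, 4.

-2, 2, 4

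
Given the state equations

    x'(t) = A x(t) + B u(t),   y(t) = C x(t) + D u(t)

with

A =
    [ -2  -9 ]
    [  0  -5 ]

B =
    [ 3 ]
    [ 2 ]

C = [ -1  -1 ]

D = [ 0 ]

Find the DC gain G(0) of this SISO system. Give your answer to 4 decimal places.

-0.1000

G(0) = C(-A)^{-1}B + D = -C A^{-1} B + D.
det A = 10, so A^{-1} = (1/10)·adj(A) = [[-1/2, 9/10], [0, -1/5]]
A^{-1} B = [3/10, -2/5]^T
C A^{-1} B = 1/10
G(0) = D - C A^{-1} B = 0 - (1/10) = -1/10 ≈ -0.1000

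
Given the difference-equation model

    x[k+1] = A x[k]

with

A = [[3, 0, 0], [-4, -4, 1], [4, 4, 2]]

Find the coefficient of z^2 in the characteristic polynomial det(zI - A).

-1

Expand det(zI - A) for the 3×3 matrix.
p(z) = z^3 - z^2 - 18z + 36.
(Check: constant term = det(-A) = (-1)^3 det A = 36; coefficient of z^2 = -tr A = -1.)
The coefficient of z^2 is -1.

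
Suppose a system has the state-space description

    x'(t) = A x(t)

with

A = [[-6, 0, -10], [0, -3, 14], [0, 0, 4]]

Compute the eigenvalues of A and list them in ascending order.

det(sI - A) = s^3 - (tr A)s^2 + (M11 + M22 + M33)s - det A, where Mii is the 2×2 principal minor of A obtained by deleting row i and column i.
tr A = (-6) + (-3) + 4 = -5; M11 = (-3)·4 - 14·0 = -12 - 0 = -12; M22 = (-6)·4 - (-10)·0 = -24 - 0 = -24; M33 = (-6)·(-3) - 0·0 = 18 - 0 = 18; sum of minors = -18.
det A = (-6)·((-3)·4 - 14·0) - 0·(0·4 - 14·0) + (-10)·(0·0 - (-3)·0) = (-6)·(-12) - 0·0 + (-10)·0 = 72.
So p(s) = det(sI - A) = s^3 + 5s^2 - 18s - 72.
Rational-root test: any integer root divides -72. Testing small divisors, s = -3 works: p(-3) = -27 + 45 + 54 + (-72) = 0, so (s + 3) is a factor.
Dividing, p(s) = (s + 3)(s^2 + 2s - 24).
Factor s^2 + 2s - 24: two numbers with sum -2 and product -24 are 4 and -6, so s^2 + 2s - 24 = (s - 4)(s + 6).
Hence p(s) = (s - 4) (s + 3) (s + 6), with roots -6, -3, 4.
At least one eigenvalue has non-negative real part, so the system is not asymptotically stable.

-6, -3, 4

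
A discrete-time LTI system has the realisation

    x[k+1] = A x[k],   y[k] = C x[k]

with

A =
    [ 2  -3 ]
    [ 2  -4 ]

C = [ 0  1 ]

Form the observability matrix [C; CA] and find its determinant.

-2

CA = [[2, -4]]
Observability matrix O = [C; CA] = [[0, 1], [2, -4]]
det(O) = 0·(-4) - 1·2 = 0 - 2 = -2
Since det(O) ≠ 0, rank(O) = 2 and the system is completely observable.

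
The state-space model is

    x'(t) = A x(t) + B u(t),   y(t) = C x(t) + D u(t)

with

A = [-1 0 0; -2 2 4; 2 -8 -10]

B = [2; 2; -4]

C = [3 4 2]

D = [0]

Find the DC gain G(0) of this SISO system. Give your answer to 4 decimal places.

G(0) = C(-A)^{-1}B + D = -C A^{-1} B + D.
det A = -12, so A^{-1} = (1/-12)·adj(A) = [[-1, 0, 0], [1, -5/6, -1/3], [-1, 2/3, 1/6]]
A^{-1} B = [-2, 5/3, -4/3]^T
C A^{-1} B = -2
G(0) = D - C A^{-1} B = 0 - (-2) = 2

2.0000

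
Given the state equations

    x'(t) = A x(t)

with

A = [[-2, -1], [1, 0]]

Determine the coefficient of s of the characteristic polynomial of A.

For a 2×2 matrix, det(sI - A) = s^2 - (tr A)s + det A.
tr A = -2, det A = 1.
So p(s) = s^2 + 2s + 1.
The coefficient of s is 2.

2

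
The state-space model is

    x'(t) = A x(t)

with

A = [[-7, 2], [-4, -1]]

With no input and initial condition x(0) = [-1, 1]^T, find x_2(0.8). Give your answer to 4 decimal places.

0.3079

det(sI - A) = s^2 - (tr A)s + det A, with tr A = (-7) + (-1) = -8 and det A = (-7)·(-1) - 2·(-4) = 7 - (-8) = 15.
So p(s) = det(sI - A) = s^2 + 8s + 15.
Factor s^2 + 8s + 15: two numbers with sum -8 and product 15 are -3 and -5, so s^2 + 8s + 15 = (s + 3)(s + 5).
Hence p(s) = (s + 3) (s + 5), with roots -5, -3.
The eigenvalues -5, -3 are distinct and real, so A is diagonalisable and x(t) = e^{At} x(0) = V diag(e^{λ_i t}) V^{-1} x(0), where the columns of V are the eigenvectors.
λ = -5: A - (-5)I = [[-2, 2], [-4, 4]]. Row 1 gives (-2)·v1 + 2·v2 = 0, so take v_1 = [1, 1]^T.
λ = -3: A - (-3)I = [[-4, 2], [-4, 2]]. Row 1 gives (-4)·v1 + 2·v2 = 0, so take v_2 = [1, 2]^T.
V = [v_1 v_2] = [[1, 1], [1, 2]] has det V = 1, so V^{-1} = adj(V)/det V = [[2, -1], [-1, 1]].
Modal coordinates z(0) = V^{-1} x(0): 2·(-1) + (-1)·1 = -3; (-1)·(-1) + 1·1 = 2; so z(0) = [-3, 2]^T.
x_2(t) = Σ_i (v_i)_2 · z_i(0) · e^{λ_i t} (row 2 of V times the modal terms).
x_2(0.8) = 1·(-3)·e^{-5·0.8} + 2·2·e^{-3·0.8} = (-3)·0.018316 + 4·0.090718 = 0.3079.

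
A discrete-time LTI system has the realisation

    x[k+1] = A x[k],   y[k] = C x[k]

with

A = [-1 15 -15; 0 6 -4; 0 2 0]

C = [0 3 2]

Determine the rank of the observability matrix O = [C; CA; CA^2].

CA = [[0, 22, -12]]
CA^2 = [[0, 108, -88]]
Observability matrix O = [C; CA; CA^2] = [[0, 3, 2], [0, 22, -12], [0, 108, -88]]
Column 1 of O is identically zero, so rank(O) ≤ 2.
The 2×2 minor from rows 1, 2, columns 2, 3 is 3·(-12) - 2·22 = -36 - 44 = -80 ≠ 0, so rank(O) = 2.
rank(O) = 2 < n = 3, so the pair (A, C) is not completely observable.

2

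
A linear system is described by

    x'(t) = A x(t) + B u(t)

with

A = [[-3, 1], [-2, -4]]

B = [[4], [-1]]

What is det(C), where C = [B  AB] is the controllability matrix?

AB = [[-13], [-4]]
Controllability matrix C = [B  AB] = [[4, -13], [-1, -4]]
det(C) = 4·(-4) - (-13)·(-1) = -16 - 13 = -29
Since det(C) ≠ 0, rank(C) = 2 and the system is completely controllable.

-29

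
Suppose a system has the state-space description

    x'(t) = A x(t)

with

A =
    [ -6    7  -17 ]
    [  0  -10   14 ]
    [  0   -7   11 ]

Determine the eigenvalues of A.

det(sI - A) = s^3 - (tr A)s^2 + (M11 + M22 + M33)s - det A, where Mii is the 2×2 principal minor of A obtained by deleting row i and column i.
tr A = (-6) + (-10) + 11 = -5; M11 = (-10)·11 - 14·(-7) = -110 - (-98) = -12; M22 = (-6)·11 - (-17)·0 = -66 - 0 = -66; M33 = (-6)·(-10) - 7·0 = 60 - 0 = 60; sum of minors = -18.
det A = (-6)·((-10)·11 - 14·(-7)) - 7·(0·11 - 14·0) + (-17)·(0·(-7) - (-10)·0) = (-6)·(-12) - 7·0 + (-17)·0 = 72.
So p(s) = det(sI - A) = s^3 + 5s^2 - 18s - 72.
Rational-root test: any integer root divides -72. Testing small divisors, s = -3 works: p(-3) = -27 + 45 + 54 + (-72) = 0, so (s + 3) is a factor.
Dividing, p(s) = (s + 3)(s^2 + 2s - 24).
Factor s^2 + 2s - 24: two numbers with sum -2 and product -24 are 4 and -6, so s^2 + 2s - 24 = (s - 4)(s + 6).
Hence p(s) = (s - 4) (s + 3) (s + 6), with roots -6, -3, 4.
At least one eigenvalue has non-negative real part, so the system is not asymptotically stable.

-6, -3, 4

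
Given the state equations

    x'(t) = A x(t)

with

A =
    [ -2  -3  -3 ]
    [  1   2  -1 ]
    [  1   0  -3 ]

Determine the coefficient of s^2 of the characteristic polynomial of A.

Expand det(sI - A) for the 3×3 matrix.
p(s) = s^3 + 3s^2 + 2s - 12.
(Check: constant term = det(-A) = (-1)^3 det A = -12; coefficient of s^2 = -tr A = 3.)
The coefficient of s^2 is 3.

3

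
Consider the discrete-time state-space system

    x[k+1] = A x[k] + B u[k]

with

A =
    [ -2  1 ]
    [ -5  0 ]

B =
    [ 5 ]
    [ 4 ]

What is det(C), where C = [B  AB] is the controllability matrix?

-101

AB = [[-6], [-25]]
Controllability matrix C = [B  AB] = [[5, -6], [4, -25]]
det(C) = 5·(-25) - (-6)·4 = -125 - (-24) = -101
Since det(C) ≠ 0, rank(C) = 2 and the system is completely controllable.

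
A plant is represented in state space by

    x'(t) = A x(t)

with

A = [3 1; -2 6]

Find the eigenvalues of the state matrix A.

4, 5

det(sI - A) = s^2 - (tr A)s + det A, with tr A = 3 + 6 = 9 and det A = 3·6 - 1·(-2) = 18 - (-2) = 20.
So p(s) = det(sI - A) = s^2 - 9s + 20.
Factor s^2 - 9s + 20: two numbers with sum 9 and product 20 are 5 and 4, so s^2 - 9s + 20 = (s - 5)(s - 4).
Hence p(s) = (s - 5) (s - 4), with roots 4, 5.
At least one eigenvalue has non-negative real part, so the system is not asymptotically stable.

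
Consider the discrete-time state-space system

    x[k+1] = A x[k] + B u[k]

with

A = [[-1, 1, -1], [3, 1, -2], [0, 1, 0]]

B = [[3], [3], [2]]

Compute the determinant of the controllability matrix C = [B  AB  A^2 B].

AB = [[-2], [8], [3]]
A^2B = [[7], [-4], [8]]
Controllability matrix C = [B  AB  A^2B] = [[3, -2, 7], [3, 8, -4], [2, 3, 8]]
Expanding along the first row, det(C) = 3·(8·8 - (-4)·3) - (-2)·(3·8 - (-4)·2) + 7·(3·3 - 8·2) = 3·76 - (-2)·32 + 7·(-7) = 243
Since det(C) ≠ 0, rank(C) = 3 and the system is completely controllable.

243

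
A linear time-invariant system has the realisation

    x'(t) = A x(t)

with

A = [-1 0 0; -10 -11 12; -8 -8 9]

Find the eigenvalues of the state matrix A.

det(sI - A) = s^3 - (tr A)s^2 + (M11 + M22 + M33)s - det A, where Mii is the 2×2 principal minor of A obtained by deleting row i and column i.
tr A = (-1) + (-11) + 9 = -3; M11 = (-11)·9 - 12·(-8) = -99 - (-96) = -3; M22 = (-1)·9 - 0·(-8) = -9 - 0 = -9; M33 = (-1)·(-11) - 0·(-10) = 11 - 0 = 11; sum of minors = -1.
det A = (-1)·((-11)·9 - 12·(-8)) - 0·((-10)·9 - 12·(-8)) + 0·((-10)·(-8) - (-11)·(-8)) = (-1)·(-3) - 0·6 + 0·(-8) = 3.
So p(s) = det(sI - A) = s^3 + 3s^2 - s - 3.
Rational-root test: any integer root divides -3. Testing small divisors, s = -1 works: p(-1) = -1 + 3 + 1 + (-3) = 0, so (s + 1) is a factor.
Dividing, p(s) = (s + 1)(s^2 + 2s - 3).
Factor s^2 + 2s - 3: two numbers with sum -2 and product -3 are 1 and -3, so s^2 + 2s - 3 = (s - 1)(s + 3).
Hence p(s) = (s - 1) (s + 1) (s + 3), with roots -3, -1, 1.
At least one eigenvalue has non-negative real part, so the system is not asymptotically stable.

-3, -1, 1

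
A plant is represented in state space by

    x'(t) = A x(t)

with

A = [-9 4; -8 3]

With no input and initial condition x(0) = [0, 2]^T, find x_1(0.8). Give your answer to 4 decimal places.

det(sI - A) = s^2 - (tr A)s + det A, with tr A = (-9) + 3 = -6 and det A = (-9)·3 - 4·(-8) = -27 - (-32) = 5.
So p(s) = det(sI - A) = s^2 + 6s + 5.
Factor s^2 + 6s + 5: two numbers with sum -6 and product 5 are -1 and -5, so s^2 + 6s + 5 = (s + 1)(s + 5).
Hence p(s) = (s + 1) (s + 5), with roots -5, -1.
The eigenvalues -5, -1 are distinct and real, so A is diagonalisable and x(t) = e^{At} x(0) = V diag(e^{λ_i t}) V^{-1} x(0), where the columns of V are the eigenvectors.
λ = -5: A - (-5)I = [[-4, 4], [-8, 8]]. Row 1 gives (-4)·v1 + 4·v2 = 0, so take v_1 = [1, 1]^T.
λ = -1: A - (-1)I = [[-8, 4], [-8, 4]]. Row 1 gives (-8)·v1 + 4·v2 = 0, so take v_2 = [-1, -2]^T.
V = [v_1 v_2] = [[1, -1], [1, -2]] has det V = -1, so V^{-1} = adj(V)/det V = [[2, -1], [1, -1]].
Modal coordinates z(0) = V^{-1} x(0): 2·0 + (-1)·2 = -2; 1·0 + (-1)·2 = -2; so z(0) = [-2, -2]^T.
x_1(t) = Σ_i (v_i)_1 · z_i(0) · e^{λ_i t} (row 1 of V times the modal terms).
x_1(0.8) = 1·(-2)·e^{-5·0.8} + (-1)·(-2)·e^{-1·0.8} = (-2)·0.018316 + 2·0.449329 = 0.8620.

0.8620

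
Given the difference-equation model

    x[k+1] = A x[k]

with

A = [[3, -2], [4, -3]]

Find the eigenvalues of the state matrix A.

-1, 1

det(zI - A) = z^2 - (tr A)z + det A, with tr A = 3 + (-3) = 0 and det A = 3·(-3) - (-2)·4 = -9 - (-8) = -1.
So p(z) = det(zI - A) = z^2 - 1.
Factor z^2 - 1: two numbers with sum 0 and product -1 are 1 and -1, so z^2 - 1 = (z - 1)(z + 1).
Hence p(z) = (z - 1) (z + 1), with roots -1, 1.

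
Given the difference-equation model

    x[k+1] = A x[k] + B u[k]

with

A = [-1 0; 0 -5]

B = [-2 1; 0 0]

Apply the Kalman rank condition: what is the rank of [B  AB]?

1

AB = [[2, -1], [0, 0]]
Controllability matrix C = [B  AB] = [[-2, 1, 2, -1], [0, 0, 0, 0]]
Every column of C is a scalar multiple of column 1 = [-2, 0] (multipliers 1, -1/2, -1, 1/2), so the columns span a one-dimensional space.
C ≠ 0, hence rank(C) = 1.
rank(C) = 1 < n = 2, so the pair (A, B) is not completely controllable.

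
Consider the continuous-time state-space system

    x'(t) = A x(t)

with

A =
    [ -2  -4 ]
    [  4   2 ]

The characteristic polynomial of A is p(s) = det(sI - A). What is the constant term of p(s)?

For a 2×2 matrix, det(sI - A) = s^2 - (tr A)s + det A.
tr A = 0, det A = 12.
So p(s) = s^2 + 12.
The constant term is 12.

12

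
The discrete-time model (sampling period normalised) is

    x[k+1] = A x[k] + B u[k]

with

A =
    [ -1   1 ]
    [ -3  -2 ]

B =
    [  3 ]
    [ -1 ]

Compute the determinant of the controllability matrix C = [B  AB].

AB = [[-4], [-7]]
Controllability matrix C = [B  AB] = [[3, -4], [-1, -7]]
det(C) = 3·(-7) - (-4)·(-1) = -21 - 4 = -25
Since det(C) ≠ 0, rank(C) = 2 and the system is completely controllable.

-25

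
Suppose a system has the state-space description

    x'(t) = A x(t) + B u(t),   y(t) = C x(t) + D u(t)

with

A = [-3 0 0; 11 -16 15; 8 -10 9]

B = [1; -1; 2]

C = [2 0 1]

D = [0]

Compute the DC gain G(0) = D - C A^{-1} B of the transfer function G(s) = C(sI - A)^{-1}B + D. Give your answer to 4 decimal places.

8.6667

G(0) = C(-A)^{-1}B + D = -C A^{-1} B + D.
det A = -18, so A^{-1} = (1/-18)·adj(A) = [[-1/3, 0, 0], [-7/6, 3/2, -5/2], [-1, 5/3, -8/3]]
A^{-1} B = [-1/3, -23/3, -8]^T
C A^{-1} B = -26/3
G(0) = D - C A^{-1} B = 0 - (-26/3) = 26/3 ≈ 8.6667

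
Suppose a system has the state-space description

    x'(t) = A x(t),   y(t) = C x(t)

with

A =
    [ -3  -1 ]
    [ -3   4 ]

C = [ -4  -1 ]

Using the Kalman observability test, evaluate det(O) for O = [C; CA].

15

CA = [[15, 0]]
Observability matrix O = [C; CA] = [[-4, -1], [15, 0]]
det(O) = (-4)·0 - (-1)·15 = 0 - (-15) = 15
Since det(O) ≠ 0, rank(O) = 2 and the system is completely observable.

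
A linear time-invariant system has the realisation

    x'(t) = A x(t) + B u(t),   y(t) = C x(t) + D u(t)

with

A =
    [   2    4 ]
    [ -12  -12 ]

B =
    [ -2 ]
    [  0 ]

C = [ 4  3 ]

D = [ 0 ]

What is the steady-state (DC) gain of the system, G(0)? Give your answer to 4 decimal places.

-1.0000

G(0) = C(-A)^{-1}B + D = -C A^{-1} B + D.
det A = 24, so A^{-1} = (1/24)·adj(A) = [[-1/2, -1/6], [1/2, 1/12]]
A^{-1} B = [1, -1]^T
C A^{-1} B = 1
G(0) = D - C A^{-1} B = 0 - (1) = -1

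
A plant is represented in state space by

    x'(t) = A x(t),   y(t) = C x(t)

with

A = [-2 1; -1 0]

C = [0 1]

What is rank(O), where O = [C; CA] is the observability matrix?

2

CA = [[-1, 0]]
Observability matrix O = [C; CA] = [[0, 1], [-1, 0]]
det(O) = 0·0 - 1·(-1) = 0 - (-1) = 1 ≠ 0, so rank(O) = 2.
rank(O) = 2 = n, so the pair (A, C) is completely observable.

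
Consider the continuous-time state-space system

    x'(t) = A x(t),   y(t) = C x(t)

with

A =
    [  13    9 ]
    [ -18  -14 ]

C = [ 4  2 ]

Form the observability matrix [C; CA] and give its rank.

1

CA = [[16, 8]]
Observability matrix O = [C; CA] = [[4, 2], [16, 8]]
Every row of O is a scalar multiple of row 1 = [4, 2] (multipliers 1, 4), so the rows span a one-dimensional space.
O ≠ 0, hence rank(O) = 1.
rank(O) = 1 < n = 2, so the pair (A, C) is not completely observable.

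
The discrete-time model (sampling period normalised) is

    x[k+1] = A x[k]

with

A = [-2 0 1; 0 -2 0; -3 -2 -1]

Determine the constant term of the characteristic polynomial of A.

Expand det(zI - A) for the 3×3 matrix.
p(z) = z^3 + 5z^2 + 11z + 10.
(Check: constant term = det(-A) = (-1)^3 det A = 10; coefficient of z^2 = -tr A = 5.)
The constant term is 10.

10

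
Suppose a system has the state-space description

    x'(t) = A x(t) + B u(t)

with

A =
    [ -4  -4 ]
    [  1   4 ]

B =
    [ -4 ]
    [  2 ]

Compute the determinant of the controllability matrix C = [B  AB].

-32

AB = [[8], [4]]
Controllability matrix C = [B  AB] = [[-4, 8], [2, 4]]
det(C) = (-4)·4 - 8·2 = -16 - 16 = -32
Since det(C) ≠ 0, rank(C) = 2 and the system is completely controllable.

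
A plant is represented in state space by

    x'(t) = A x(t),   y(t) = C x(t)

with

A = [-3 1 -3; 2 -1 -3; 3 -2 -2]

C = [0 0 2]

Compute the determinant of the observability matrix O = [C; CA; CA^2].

-88

CA = [[6, -4, -4]]
CA^2 = [[-38, 18, 2]]
Observability matrix O = [C; CA; CA^2] = [[0, 0, 2], [6, -4, -4], [-38, 18, 2]]
Expanding along the first row, det(O) = 0·((-4)·2 - (-4)·18) - 0·(6·2 - (-4)·(-38)) + 2·(6·18 - (-4)·(-38)) = 0·64 - 0·(-140) + 2·(-44) = -88
Since det(O) ≠ 0, rank(O) = 3 and the system is completely observable.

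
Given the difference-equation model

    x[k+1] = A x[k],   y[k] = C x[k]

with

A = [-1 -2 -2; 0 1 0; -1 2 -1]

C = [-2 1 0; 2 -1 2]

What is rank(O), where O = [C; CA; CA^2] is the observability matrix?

3

CA = [[2, 5, 4], [-4, -1, -6]]
CA^2 = [[-6, 9, -8], [10, -5, 14]]
Observability matrix O = [C; CA; CA^2] = [[-2, 1, 0], [2, -1, 2], [2, 5, 4], [-4, -1, -6], [-6, 9, -8], [10, -5, 14]]
Take the 3×3 submatrix of O formed by rows 1, 2, 3: [[-2, 1, 0], [2, -1, 2], [2, 5, 4]]. Its determinant is (-2)·((-1)·4 - 2·5) - 1·(2·4 - 2·2) + 0·(2·5 - (-1)·2) = (-2)·(-14) - 1·4 + 0·12 = 24 ≠ 0.
So rank(O) ≥ 3; since O has 3 columns, rank(O) = 3.
rank(O) = 3 = n, so the pair (A, C) is completely observable.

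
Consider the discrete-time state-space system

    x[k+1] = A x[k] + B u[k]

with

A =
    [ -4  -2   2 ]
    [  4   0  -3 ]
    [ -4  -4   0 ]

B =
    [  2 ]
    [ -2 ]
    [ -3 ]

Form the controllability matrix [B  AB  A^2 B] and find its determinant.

AB = [[-10], [17], [0]]
A^2B = [[6], [-40], [-28]]
Controllability matrix C = [B  AB  A^2B] = [[2, -10, 6], [-2, 17, -40], [-3, 0, -28]]
Expanding along the first row, det(C) = 2·(17·(-28) - (-40)·0) - (-10)·((-2)·(-28) - (-40)·(-3)) + 6·((-2)·0 - 17·(-3)) = 2·(-476) - (-10)·(-64) + 6·51 = -1286
Since det(C) ≠ 0, rank(C) = 3 and the system is completely controllable.

-1286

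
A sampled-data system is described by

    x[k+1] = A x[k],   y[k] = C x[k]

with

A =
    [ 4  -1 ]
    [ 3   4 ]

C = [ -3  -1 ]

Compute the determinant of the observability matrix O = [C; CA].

-12

CA = [[-15, -1]]
Observability matrix O = [C; CA] = [[-3, -1], [-15, -1]]
det(O) = (-3)·(-1) - (-1)·(-15) = 3 - 15 = -12
Since det(O) ≠ 0, rank(O) = 2 and the system is completely observable.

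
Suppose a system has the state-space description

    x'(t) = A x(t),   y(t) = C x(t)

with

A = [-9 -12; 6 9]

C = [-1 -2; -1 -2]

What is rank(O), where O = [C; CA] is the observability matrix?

CA = [[-3, -6], [-3, -6]]
Observability matrix O = [C; CA] = [[-1, -2], [-1, -2], [-3, -6], [-3, -6]]
Every row of O is a scalar multiple of row 1 = [-1, -2] (multipliers 1, 1, 3, 3), so the rows span a one-dimensional space.
O ≠ 0, hence rank(O) = 1.
rank(O) = 1 < n = 2, so the pair (A, C) is not completely observable.

1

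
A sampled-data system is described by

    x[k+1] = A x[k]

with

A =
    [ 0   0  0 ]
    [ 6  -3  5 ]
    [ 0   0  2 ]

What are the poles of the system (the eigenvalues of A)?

det(zI - A) = z^3 - (tr A)z^2 + (M11 + M22 + M33)z - det A, where Mii is the 2×2 principal minor of A obtained by deleting row i and column i.
tr A = 0 + (-3) + 2 = -1; M11 = (-3)·2 - 5·0 = -6 - 0 = -6; M22 = 0·2 - 0·0 = 0 - 0 = 0; M33 = 0·(-3) - 0·6 = 0 - 0 = 0; sum of minors = -6.
det A = 0·((-3)·2 - 5·0) - 0·(6·2 - 5·0) + 0·(6·0 - (-3)·0) = 0·(-6) - 0·12 + 0·0 = 0.
So p(z) = det(zI - A) = z^3 + z^2 - 6z.
The constant term is 0, so p(z) = z(z^2 + z - 6).
Factor z^2 + z - 6: two numbers with sum -1 and product -6 are 2 and -3, so z^2 + z - 6 = (z - 2)(z + 3).
Hence p(z) = z (z - 2) (z + 3), with roots -3, 0, 2.

-3, 0, 2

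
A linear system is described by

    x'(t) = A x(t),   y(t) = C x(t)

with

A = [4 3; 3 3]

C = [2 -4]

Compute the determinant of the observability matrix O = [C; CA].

CA = [[-4, -6]]
Observability matrix O = [C; CA] = [[2, -4], [-4, -6]]
det(O) = 2·(-6) - (-4)·(-4) = -12 - 16 = -28
Since det(O) ≠ 0, rank(O) = 2 and the system is completely observable.

-28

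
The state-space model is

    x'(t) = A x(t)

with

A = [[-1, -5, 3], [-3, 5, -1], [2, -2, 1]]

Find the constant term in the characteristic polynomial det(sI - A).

Expand det(sI - A) for the 3×3 matrix.
p(s) = s^3 - 5s^2 - 24s + 20.
(Check: constant term = det(-A) = (-1)^3 det A = 20; coefficient of s^2 = -tr A = -5.)
The constant term is 20.

20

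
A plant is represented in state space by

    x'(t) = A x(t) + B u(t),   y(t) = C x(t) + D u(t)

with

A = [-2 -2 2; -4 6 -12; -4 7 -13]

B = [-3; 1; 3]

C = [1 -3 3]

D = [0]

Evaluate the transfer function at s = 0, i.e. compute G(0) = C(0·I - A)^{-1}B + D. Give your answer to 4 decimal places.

6.5000

G(0) = C(-A)^{-1}B + D = -C A^{-1} B + D.
det A = -12, so A^{-1} = (1/-12)·adj(A) = [[-1/2, 1, -1], [1/3, -17/6, 8/3], [1/3, -11/6, 5/3]]
A^{-1} B = [-1/2, 25/6, 13/6]^T
C A^{-1} B = -13/2
G(0) = D - C A^{-1} B = 0 - (-13/2) = 13/2 ≈ 6.5000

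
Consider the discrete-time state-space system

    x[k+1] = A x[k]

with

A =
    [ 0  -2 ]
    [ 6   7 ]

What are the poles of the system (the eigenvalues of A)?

3, 4

det(zI - A) = z^2 - (tr A)z + det A, with tr A = 0 + 7 = 7 and det A = 0·7 - (-2)·6 = 0 - (-12) = 12.
So p(z) = det(zI - A) = z^2 - 7z + 12.
Factor z^2 - 7z + 12: two numbers with sum 7 and product 12 are 4 and 3, so z^2 - 7z + 12 = (z - 4)(z - 3).
Hence p(z) = (z - 4) (z - 3), with roots 3, 4.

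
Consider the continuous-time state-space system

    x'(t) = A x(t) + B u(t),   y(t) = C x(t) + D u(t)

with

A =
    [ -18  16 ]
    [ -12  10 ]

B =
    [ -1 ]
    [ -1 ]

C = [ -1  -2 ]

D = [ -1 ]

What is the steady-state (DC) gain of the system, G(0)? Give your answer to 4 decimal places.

0.5000

G(0) = C(-A)^{-1}B + D = -C A^{-1} B + D.
det A = 12, so A^{-1} = (1/12)·adj(A) = [[5/6, -4/3], [1, -3/2]]
A^{-1} B = [1/2, 1/2]^T
C A^{-1} B = -3/2
G(0) = D - C A^{-1} B = -1 - (-3/2) = 1/2 ≈ 0.5000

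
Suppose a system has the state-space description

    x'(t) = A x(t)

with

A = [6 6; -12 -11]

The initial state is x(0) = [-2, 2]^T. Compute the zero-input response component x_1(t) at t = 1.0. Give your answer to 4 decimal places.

det(sI - A) = s^2 - (tr A)s + det A, with tr A = 6 + (-11) = -5 and det A = 6·(-11) - 6·(-12) = -66 - (-72) = 6.
So p(s) = det(sI - A) = s^2 + 5s + 6.
Factor s^2 + 5s + 6: two numbers with sum -5 and product 6 are -2 and -3, so s^2 + 5s + 6 = (s + 2)(s + 3).
Hence p(s) = (s + 2) (s + 3), with roots -3, -2.
The eigenvalues -3, -2 are distinct and real, so A is diagonalisable and x(t) = e^{At} x(0) = V diag(e^{λ_i t}) V^{-1} x(0), where the columns of V are the eigenvectors.
λ = -3: A - (-3)I = [[9, 6], [-12, -8]]. Row 1 gives 9·v1 + 6·v2 = 0, so take v_1 = [-2, 3]^T.
λ = -2: A - (-2)I = [[8, 6], [-12, -9]]. Row 1 gives 8·v1 + 6·v2 = 0, so take v_2 = [3, -4]^T.
V = [v_1 v_2] = [[-2, 3], [3, -4]] has det V = -1, so V^{-1} = adj(V)/det V = [[4, 3], [3, 2]].
Modal coordinates z(0) = V^{-1} x(0): 4·(-2) + 3·2 = -2; 3·(-2) + 2·2 = -2; so z(0) = [-2, -2]^T.
x_1(t) = Σ_i (v_i)_1 · z_i(0) · e^{λ_i t} (row 1 of V times the modal terms).
x_1(1.0) = (-2)·(-2)·e^{-3·1.0} + 3·(-2)·e^{-2·1.0} = 4·0.049787 + (-6)·0.135335 = -0.6129.

-0.6129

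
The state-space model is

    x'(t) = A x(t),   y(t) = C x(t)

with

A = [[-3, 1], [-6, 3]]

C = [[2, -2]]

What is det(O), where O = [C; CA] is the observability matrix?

CA = [[6, -4]]
Observability matrix O = [C; CA] = [[2, -2], [6, -4]]
det(O) = 2·(-4) - (-2)·6 = -8 - (-12) = 4
Since det(O) ≠ 0, rank(O) = 2 and the system is completely observable.

4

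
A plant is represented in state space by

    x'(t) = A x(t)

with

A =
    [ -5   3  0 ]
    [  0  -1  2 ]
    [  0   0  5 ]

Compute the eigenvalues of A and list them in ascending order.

-5, -1, 5

det(sI - A) = s^3 - (tr A)s^2 + (M11 + M22 + M33)s - det A, where Mii is the 2×2 principal minor of A obtained by deleting row i and column i.
tr A = (-5) + (-1) + 5 = -1; M11 = (-1)·5 - 2·0 = -5 - 0 = -5; M22 = (-5)·5 - 0·0 = -25 - 0 = -25; M33 = (-5)·(-1) - 3·0 = 5 - 0 = 5; sum of minors = -25.
det A = (-5)·((-1)·5 - 2·0) - 3·(0·5 - 2·0) + 0·(0·0 - (-1)·0) = (-5)·(-5) - 3·0 + 0·0 = 25.
So p(s) = det(sI - A) = s^3 + s^2 - 25s - 25.
Rational-root test: any integer root divides -25. Testing small divisors, s = -1 works: p(-1) = -1 + 1 + 25 + (-25) = 0, so (s + 1) is a factor.
Dividing, p(s) = (s + 1)(s^2 - 25).
Factor s^2 - 25: two numbers with sum 0 and product -25 are 5 and -5, so s^2 - 25 = (s - 5)(s + 5).
Hence p(s) = (s - 5) (s + 1) (s + 5), with roots -5, -1, 5.
At least one eigenvalue has non-negative real part, so the system is not asymptotically stable.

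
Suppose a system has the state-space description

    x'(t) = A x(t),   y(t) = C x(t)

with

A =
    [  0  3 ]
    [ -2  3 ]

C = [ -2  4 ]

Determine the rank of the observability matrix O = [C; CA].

2

CA = [[-8, 6]]
Observability matrix O = [C; CA] = [[-2, 4], [-8, 6]]
det(O) = (-2)·6 - 4·(-8) = -12 - (-32) = 20 ≠ 0, so rank(O) = 2.
rank(O) = 2 = n, so the pair (A, C) is completely observable.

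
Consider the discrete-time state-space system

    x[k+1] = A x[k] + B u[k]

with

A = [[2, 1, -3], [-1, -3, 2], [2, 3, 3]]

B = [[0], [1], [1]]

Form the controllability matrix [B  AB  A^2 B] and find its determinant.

AB = [[-2], [-1], [6]]
A^2B = [[-23], [17], [11]]
Controllability matrix C = [B  AB  A^2B] = [[0, -2, -23], [1, -1, 17], [1, 6, 11]]
Expanding along the first row, det(C) = 0·((-1)·11 - 17·6) - (-2)·(1·11 - 17·1) + (-23)·(1·6 - (-1)·1) = 0·(-113) - (-2)·(-6) + (-23)·7 = -173
Since det(C) ≠ 0, rank(C) = 3 and the system is completely controllable.

-173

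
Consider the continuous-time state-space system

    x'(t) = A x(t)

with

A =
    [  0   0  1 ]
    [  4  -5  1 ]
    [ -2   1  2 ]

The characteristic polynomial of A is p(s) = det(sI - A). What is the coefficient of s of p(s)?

-9

Expand det(sI - A) for the 3×3 matrix.
p(s) = s^3 + 3s^2 - 9s + 6.
(Check: constant term = det(-A) = (-1)^3 det A = 6; coefficient of s^2 = -tr A = 3.)
The coefficient of s is -9.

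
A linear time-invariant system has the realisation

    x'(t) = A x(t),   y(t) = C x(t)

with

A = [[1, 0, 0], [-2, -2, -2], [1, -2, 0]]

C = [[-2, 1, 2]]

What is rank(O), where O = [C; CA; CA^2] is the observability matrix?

CA = [[-2, -6, -2]]
CA^2 = [[8, 16, 12]]
Observability matrix O = [C; CA; CA^2] = [[-2, 1, 2], [-2, -6, -2], [8, 16, 12]]
det(O) = (-2)·((-6)·12 - (-2)·16) - 1·((-2)·12 - (-2)·8) + 2·((-2)·16 - (-6)·8) = (-2)·(-40) - 1·(-8) + 2·16 = 120 ≠ 0, so rank(O) = 3.
rank(O) = 3 = n, so the pair (A, C) is completely observable.

3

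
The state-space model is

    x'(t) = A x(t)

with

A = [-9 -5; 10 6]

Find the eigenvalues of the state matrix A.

det(sI - A) = s^2 - (tr A)s + det A, with tr A = (-9) + 6 = -3 and det A = (-9)·6 - (-5)·10 = -54 - (-50) = -4.
So p(s) = det(sI - A) = s^2 + 3s - 4.
Factor s^2 + 3s - 4: two numbers with sum -3 and product -4 are 1 and -4, so s^2 + 3s - 4 = (s - 1)(s + 4).
Hence p(s) = (s - 1) (s + 4), with roots -4, 1.
At least one eigenvalue has non-negative real part, so the system is not asymptotically stable.

-4, 1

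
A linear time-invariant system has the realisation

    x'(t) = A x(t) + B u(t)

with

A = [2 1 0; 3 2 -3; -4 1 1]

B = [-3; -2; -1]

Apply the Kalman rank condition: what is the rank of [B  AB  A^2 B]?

3

AB = [[-8], [-10], [9]]
A^2B = [[-26], [-71], [31]]
Controllability matrix C = [B  AB  A^2B] = [[-3, -8, -26], [-2, -10, -71], [-1, 9, 31]]
det(C) = (-3)·((-10)·31 - (-71)·9) - (-8)·((-2)·31 - (-71)·(-1)) + (-26)·((-2)·9 - (-10)·(-1)) = (-3)·329 - (-8)·(-133) + (-26)·(-28) = -1323 ≠ 0, so rank(C) = 3.
rank(C) = 3 = n, so the pair (A, B) is completely controllable.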